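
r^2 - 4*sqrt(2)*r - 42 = (r - 7*sqrt(2))*(r + 3*sqrt(2))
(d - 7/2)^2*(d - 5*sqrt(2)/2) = d^3 - 7*d^2 - 5*sqrt(2)*d^2/2 + 49*d/4 + 35*sqrt(2)*d/2 - 245*sqrt(2)/8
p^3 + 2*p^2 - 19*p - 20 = (p - 4)*(p + 1)*(p + 5)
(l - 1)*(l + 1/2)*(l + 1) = l^3 + l^2/2 - l - 1/2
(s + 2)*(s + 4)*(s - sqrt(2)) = s^3 - sqrt(2)*s^2 + 6*s^2 - 6*sqrt(2)*s + 8*s - 8*sqrt(2)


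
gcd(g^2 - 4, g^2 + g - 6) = g - 2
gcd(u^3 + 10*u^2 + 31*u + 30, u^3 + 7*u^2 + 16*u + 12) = u^2 + 5*u + 6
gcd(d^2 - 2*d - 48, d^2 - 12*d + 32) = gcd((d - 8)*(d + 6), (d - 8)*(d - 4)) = d - 8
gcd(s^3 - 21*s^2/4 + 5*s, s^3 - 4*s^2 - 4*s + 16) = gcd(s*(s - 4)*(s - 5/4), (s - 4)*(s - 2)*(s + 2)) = s - 4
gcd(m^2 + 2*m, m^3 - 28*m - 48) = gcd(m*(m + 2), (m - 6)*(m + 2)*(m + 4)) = m + 2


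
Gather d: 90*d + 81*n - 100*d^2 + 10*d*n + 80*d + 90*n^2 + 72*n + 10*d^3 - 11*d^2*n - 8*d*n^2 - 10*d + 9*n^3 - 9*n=10*d^3 + d^2*(-11*n - 100) + d*(-8*n^2 + 10*n + 160) + 9*n^3 + 90*n^2 + 144*n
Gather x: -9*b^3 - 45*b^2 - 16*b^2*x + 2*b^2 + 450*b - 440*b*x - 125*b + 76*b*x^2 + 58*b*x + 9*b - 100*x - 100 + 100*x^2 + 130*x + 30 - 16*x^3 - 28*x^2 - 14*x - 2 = -9*b^3 - 43*b^2 + 334*b - 16*x^3 + x^2*(76*b + 72) + x*(-16*b^2 - 382*b + 16) - 72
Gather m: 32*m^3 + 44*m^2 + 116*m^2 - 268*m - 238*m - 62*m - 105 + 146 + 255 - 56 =32*m^3 + 160*m^2 - 568*m + 240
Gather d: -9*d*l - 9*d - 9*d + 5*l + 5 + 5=d*(-9*l - 18) + 5*l + 10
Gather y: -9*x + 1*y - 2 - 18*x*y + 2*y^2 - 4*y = -9*x + 2*y^2 + y*(-18*x - 3) - 2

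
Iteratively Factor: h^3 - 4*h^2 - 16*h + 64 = (h + 4)*(h^2 - 8*h + 16) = (h - 4)*(h + 4)*(h - 4)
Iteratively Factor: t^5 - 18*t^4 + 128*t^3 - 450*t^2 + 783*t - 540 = (t - 3)*(t^4 - 15*t^3 + 83*t^2 - 201*t + 180) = (t - 3)^2*(t^3 - 12*t^2 + 47*t - 60) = (t - 4)*(t - 3)^2*(t^2 - 8*t + 15) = (t - 5)*(t - 4)*(t - 3)^2*(t - 3)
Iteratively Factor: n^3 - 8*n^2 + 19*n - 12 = (n - 4)*(n^2 - 4*n + 3) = (n - 4)*(n - 1)*(n - 3)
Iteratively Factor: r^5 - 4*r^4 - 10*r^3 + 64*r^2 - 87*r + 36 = (r - 1)*(r^4 - 3*r^3 - 13*r^2 + 51*r - 36) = (r - 1)*(r + 4)*(r^3 - 7*r^2 + 15*r - 9) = (r - 3)*(r - 1)*(r + 4)*(r^2 - 4*r + 3) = (r - 3)*(r - 1)^2*(r + 4)*(r - 3)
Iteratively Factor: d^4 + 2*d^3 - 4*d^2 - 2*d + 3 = (d + 1)*(d^3 + d^2 - 5*d + 3) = (d - 1)*(d + 1)*(d^2 + 2*d - 3) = (d - 1)^2*(d + 1)*(d + 3)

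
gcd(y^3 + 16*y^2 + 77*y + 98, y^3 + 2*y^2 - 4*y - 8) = y + 2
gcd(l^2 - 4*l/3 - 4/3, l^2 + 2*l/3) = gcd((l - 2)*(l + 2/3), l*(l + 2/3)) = l + 2/3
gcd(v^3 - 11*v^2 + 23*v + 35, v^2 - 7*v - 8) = v + 1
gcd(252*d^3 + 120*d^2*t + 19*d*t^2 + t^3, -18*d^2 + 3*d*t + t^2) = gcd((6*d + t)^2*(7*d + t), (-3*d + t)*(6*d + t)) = 6*d + t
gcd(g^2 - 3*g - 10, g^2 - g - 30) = 1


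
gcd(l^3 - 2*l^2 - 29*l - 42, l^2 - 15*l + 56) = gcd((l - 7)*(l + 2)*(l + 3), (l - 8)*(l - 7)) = l - 7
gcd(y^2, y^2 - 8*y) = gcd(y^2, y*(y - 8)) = y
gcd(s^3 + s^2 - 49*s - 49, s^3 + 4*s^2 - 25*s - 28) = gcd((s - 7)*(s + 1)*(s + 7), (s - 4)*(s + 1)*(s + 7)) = s^2 + 8*s + 7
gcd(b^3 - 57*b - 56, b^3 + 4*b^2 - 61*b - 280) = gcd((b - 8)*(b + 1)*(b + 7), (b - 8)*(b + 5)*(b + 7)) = b^2 - b - 56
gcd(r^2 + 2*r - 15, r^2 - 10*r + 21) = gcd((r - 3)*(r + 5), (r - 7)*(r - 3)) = r - 3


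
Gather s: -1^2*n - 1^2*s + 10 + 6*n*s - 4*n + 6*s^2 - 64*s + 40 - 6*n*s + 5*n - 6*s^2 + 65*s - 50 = 0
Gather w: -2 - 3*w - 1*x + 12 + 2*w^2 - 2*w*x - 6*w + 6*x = 2*w^2 + w*(-2*x - 9) + 5*x + 10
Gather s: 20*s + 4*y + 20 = 20*s + 4*y + 20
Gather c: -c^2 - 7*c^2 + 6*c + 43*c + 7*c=-8*c^2 + 56*c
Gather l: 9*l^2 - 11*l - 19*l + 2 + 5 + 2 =9*l^2 - 30*l + 9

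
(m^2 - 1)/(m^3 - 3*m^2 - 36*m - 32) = (m - 1)/(m^2 - 4*m - 32)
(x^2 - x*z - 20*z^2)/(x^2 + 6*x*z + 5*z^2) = (x^2 - x*z - 20*z^2)/(x^2 + 6*x*z + 5*z^2)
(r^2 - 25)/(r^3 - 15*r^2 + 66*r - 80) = (r + 5)/(r^2 - 10*r + 16)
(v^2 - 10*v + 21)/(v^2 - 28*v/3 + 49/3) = 3*(v - 3)/(3*v - 7)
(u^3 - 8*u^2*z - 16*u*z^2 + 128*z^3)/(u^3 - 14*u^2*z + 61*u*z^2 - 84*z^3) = (u^2 - 4*u*z - 32*z^2)/(u^2 - 10*u*z + 21*z^2)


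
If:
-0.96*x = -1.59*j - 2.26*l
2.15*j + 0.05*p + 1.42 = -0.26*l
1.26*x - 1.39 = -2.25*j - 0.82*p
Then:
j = -0.0183690332047434*x - 0.822322981461702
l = 0.437702107431656*x + 0.578536964833675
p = 3.95149598571809 - 1.48618253084064*x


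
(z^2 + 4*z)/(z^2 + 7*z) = (z + 4)/(z + 7)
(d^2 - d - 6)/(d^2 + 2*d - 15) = (d + 2)/(d + 5)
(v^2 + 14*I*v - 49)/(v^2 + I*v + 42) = (v + 7*I)/(v - 6*I)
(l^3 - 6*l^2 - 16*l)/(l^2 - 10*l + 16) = l*(l + 2)/(l - 2)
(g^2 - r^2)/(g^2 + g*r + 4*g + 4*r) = (g - r)/(g + 4)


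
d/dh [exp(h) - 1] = exp(h)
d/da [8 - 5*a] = -5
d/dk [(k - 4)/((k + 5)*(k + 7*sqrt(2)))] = ((4 - k)*(k + 5) + (4 - k)*(k + 7*sqrt(2)) + (k + 5)*(k + 7*sqrt(2)))/((k + 5)^2*(k + 7*sqrt(2))^2)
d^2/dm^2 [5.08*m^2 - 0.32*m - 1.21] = 10.1600000000000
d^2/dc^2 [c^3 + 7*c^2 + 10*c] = 6*c + 14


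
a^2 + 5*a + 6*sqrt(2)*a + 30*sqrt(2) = (a + 5)*(a + 6*sqrt(2))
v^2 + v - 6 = (v - 2)*(v + 3)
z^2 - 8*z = z*(z - 8)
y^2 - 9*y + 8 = (y - 8)*(y - 1)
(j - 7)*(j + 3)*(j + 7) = j^3 + 3*j^2 - 49*j - 147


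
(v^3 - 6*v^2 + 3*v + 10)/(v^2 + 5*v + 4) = (v^2 - 7*v + 10)/(v + 4)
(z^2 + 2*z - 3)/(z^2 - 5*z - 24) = (z - 1)/(z - 8)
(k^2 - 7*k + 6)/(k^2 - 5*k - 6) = (k - 1)/(k + 1)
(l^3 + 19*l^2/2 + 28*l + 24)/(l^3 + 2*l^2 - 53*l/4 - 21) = 2*(l + 4)/(2*l - 7)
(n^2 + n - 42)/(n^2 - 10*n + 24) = (n + 7)/(n - 4)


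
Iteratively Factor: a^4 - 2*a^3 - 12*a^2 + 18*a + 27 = (a + 1)*(a^3 - 3*a^2 - 9*a + 27) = (a - 3)*(a + 1)*(a^2 - 9) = (a - 3)*(a + 1)*(a + 3)*(a - 3)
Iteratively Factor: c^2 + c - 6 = (c - 2)*(c + 3)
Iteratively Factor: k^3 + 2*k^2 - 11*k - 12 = (k + 1)*(k^2 + k - 12) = (k + 1)*(k + 4)*(k - 3)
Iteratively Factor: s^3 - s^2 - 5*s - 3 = (s - 3)*(s^2 + 2*s + 1) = (s - 3)*(s + 1)*(s + 1)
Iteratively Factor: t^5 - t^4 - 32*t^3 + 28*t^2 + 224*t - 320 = (t + 4)*(t^4 - 5*t^3 - 12*t^2 + 76*t - 80) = (t - 2)*(t + 4)*(t^3 - 3*t^2 - 18*t + 40) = (t - 5)*(t - 2)*(t + 4)*(t^2 + 2*t - 8) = (t - 5)*(t - 2)^2*(t + 4)*(t + 4)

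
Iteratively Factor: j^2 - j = (j - 1)*(j)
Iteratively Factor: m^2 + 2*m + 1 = (m + 1)*(m + 1)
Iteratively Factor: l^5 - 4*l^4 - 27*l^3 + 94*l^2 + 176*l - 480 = (l - 4)*(l^4 - 27*l^2 - 14*l + 120) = (l - 5)*(l - 4)*(l^3 + 5*l^2 - 2*l - 24) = (l - 5)*(l - 4)*(l + 3)*(l^2 + 2*l - 8) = (l - 5)*(l - 4)*(l + 3)*(l + 4)*(l - 2)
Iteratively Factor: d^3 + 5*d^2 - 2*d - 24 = (d + 4)*(d^2 + d - 6) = (d + 3)*(d + 4)*(d - 2)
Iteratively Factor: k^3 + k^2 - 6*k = (k)*(k^2 + k - 6) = k*(k + 3)*(k - 2)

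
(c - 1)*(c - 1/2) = c^2 - 3*c/2 + 1/2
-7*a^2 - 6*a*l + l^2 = (-7*a + l)*(a + l)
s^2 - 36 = (s - 6)*(s + 6)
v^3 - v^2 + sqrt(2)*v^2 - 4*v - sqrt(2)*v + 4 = (v - 1)*(v - sqrt(2))*(v + 2*sqrt(2))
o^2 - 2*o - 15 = (o - 5)*(o + 3)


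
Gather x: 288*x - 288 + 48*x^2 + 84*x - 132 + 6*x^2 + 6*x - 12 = 54*x^2 + 378*x - 432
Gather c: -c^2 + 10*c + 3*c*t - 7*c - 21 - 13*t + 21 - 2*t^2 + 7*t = -c^2 + c*(3*t + 3) - 2*t^2 - 6*t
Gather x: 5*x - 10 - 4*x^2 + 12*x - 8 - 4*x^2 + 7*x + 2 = -8*x^2 + 24*x - 16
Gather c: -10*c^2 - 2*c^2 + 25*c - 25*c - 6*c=-12*c^2 - 6*c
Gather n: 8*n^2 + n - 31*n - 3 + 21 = 8*n^2 - 30*n + 18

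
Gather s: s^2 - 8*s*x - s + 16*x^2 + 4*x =s^2 + s*(-8*x - 1) + 16*x^2 + 4*x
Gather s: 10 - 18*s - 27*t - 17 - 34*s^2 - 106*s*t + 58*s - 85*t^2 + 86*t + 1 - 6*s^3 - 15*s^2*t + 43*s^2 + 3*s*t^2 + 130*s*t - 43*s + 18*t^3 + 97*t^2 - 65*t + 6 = -6*s^3 + s^2*(9 - 15*t) + s*(3*t^2 + 24*t - 3) + 18*t^3 + 12*t^2 - 6*t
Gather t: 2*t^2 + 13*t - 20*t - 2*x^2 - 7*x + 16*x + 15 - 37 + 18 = 2*t^2 - 7*t - 2*x^2 + 9*x - 4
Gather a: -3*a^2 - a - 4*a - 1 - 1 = -3*a^2 - 5*a - 2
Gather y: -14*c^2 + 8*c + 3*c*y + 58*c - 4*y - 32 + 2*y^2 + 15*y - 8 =-14*c^2 + 66*c + 2*y^2 + y*(3*c + 11) - 40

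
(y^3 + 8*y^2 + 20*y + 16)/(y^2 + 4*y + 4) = y + 4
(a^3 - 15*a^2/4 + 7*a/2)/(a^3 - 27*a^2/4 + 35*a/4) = (a - 2)/(a - 5)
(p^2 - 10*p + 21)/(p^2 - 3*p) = (p - 7)/p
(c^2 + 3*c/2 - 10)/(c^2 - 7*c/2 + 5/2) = (c + 4)/(c - 1)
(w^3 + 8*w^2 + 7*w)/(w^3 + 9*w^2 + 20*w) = (w^2 + 8*w + 7)/(w^2 + 9*w + 20)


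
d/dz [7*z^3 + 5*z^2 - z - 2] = 21*z^2 + 10*z - 1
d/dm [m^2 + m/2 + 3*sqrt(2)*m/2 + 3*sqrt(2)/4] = 2*m + 1/2 + 3*sqrt(2)/2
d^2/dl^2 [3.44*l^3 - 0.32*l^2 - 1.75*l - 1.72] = 20.64*l - 0.64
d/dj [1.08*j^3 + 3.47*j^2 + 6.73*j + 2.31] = 3.24*j^2 + 6.94*j + 6.73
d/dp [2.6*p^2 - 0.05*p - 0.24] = 5.2*p - 0.05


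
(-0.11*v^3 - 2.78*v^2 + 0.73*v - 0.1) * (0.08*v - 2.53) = -0.0088*v^4 + 0.0559*v^3 + 7.0918*v^2 - 1.8549*v + 0.253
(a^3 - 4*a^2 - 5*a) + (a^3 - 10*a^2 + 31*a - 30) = 2*a^3 - 14*a^2 + 26*a - 30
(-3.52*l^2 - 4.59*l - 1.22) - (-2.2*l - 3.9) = -3.52*l^2 - 2.39*l + 2.68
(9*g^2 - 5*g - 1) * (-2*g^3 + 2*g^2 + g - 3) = -18*g^5 + 28*g^4 + g^3 - 34*g^2 + 14*g + 3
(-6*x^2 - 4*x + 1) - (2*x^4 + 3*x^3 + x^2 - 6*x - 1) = -2*x^4 - 3*x^3 - 7*x^2 + 2*x + 2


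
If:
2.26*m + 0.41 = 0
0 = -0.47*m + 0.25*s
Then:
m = -0.18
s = -0.34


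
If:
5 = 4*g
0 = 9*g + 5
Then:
No Solution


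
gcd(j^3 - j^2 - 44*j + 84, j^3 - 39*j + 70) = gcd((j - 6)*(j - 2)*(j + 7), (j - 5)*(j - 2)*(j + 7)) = j^2 + 5*j - 14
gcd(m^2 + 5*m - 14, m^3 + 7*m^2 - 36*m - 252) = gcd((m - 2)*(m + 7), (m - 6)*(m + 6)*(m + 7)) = m + 7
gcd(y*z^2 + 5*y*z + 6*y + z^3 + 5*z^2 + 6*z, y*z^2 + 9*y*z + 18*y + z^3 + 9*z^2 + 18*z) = y*z + 3*y + z^2 + 3*z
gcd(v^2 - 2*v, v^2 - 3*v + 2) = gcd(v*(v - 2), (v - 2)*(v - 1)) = v - 2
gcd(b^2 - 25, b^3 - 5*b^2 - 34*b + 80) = b + 5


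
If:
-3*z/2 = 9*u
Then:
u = -z/6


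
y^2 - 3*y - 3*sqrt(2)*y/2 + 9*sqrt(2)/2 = (y - 3)*(y - 3*sqrt(2)/2)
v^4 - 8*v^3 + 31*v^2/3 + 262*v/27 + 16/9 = (v - 6)*(v - 8/3)*(v + 1/3)^2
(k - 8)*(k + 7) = k^2 - k - 56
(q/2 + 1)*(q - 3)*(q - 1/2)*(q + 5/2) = q^4/2 + q^3/2 - 37*q^2/8 - 43*q/8 + 15/4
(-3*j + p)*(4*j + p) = -12*j^2 + j*p + p^2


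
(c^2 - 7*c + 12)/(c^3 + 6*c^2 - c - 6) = (c^2 - 7*c + 12)/(c^3 + 6*c^2 - c - 6)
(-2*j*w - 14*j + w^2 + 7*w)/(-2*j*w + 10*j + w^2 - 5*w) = (w + 7)/(w - 5)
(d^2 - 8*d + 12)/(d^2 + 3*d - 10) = (d - 6)/(d + 5)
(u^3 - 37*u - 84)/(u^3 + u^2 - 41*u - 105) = (u + 4)/(u + 5)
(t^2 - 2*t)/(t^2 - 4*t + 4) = t/(t - 2)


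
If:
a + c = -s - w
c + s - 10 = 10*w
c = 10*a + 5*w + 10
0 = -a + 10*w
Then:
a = -100/21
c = -40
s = 950/21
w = -10/21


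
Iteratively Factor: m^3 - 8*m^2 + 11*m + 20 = (m - 4)*(m^2 - 4*m - 5) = (m - 4)*(m + 1)*(m - 5)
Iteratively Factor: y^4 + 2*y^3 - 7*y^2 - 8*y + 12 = (y - 2)*(y^3 + 4*y^2 + y - 6) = (y - 2)*(y + 2)*(y^2 + 2*y - 3) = (y - 2)*(y - 1)*(y + 2)*(y + 3)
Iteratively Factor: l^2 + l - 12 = (l - 3)*(l + 4)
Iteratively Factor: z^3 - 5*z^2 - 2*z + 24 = (z + 2)*(z^2 - 7*z + 12) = (z - 3)*(z + 2)*(z - 4)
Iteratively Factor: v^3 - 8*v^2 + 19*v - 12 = (v - 4)*(v^2 - 4*v + 3) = (v - 4)*(v - 3)*(v - 1)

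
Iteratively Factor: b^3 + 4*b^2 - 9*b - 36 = (b + 3)*(b^2 + b - 12) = (b - 3)*(b + 3)*(b + 4)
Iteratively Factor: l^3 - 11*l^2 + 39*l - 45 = (l - 5)*(l^2 - 6*l + 9) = (l - 5)*(l - 3)*(l - 3)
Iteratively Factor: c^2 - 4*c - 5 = (c + 1)*(c - 5)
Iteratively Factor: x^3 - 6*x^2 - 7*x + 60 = (x + 3)*(x^2 - 9*x + 20) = (x - 5)*(x + 3)*(x - 4)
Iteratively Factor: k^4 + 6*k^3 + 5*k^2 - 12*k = (k + 4)*(k^3 + 2*k^2 - 3*k) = (k + 3)*(k + 4)*(k^2 - k) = (k - 1)*(k + 3)*(k + 4)*(k)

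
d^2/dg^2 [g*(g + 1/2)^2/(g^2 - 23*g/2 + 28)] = 8*(232*g^3 - 2100*g^2 + 4662*g + 1729)/(8*g^6 - 276*g^5 + 3846*g^4 - 27623*g^3 + 107688*g^2 - 216384*g + 175616)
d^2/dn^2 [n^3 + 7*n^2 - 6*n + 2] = 6*n + 14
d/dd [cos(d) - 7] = -sin(d)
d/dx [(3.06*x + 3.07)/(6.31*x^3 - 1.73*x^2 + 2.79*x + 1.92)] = (-38.6172*x^3 - 52.8213*x^2 + 10.6222*x - 2.6901)/(39.8161*x^6 - 21.8326*x^5 + 38.2027*x^4 + 14.577*x^3 + 1.1409*x^2 + 10.7136*x + 3.6864)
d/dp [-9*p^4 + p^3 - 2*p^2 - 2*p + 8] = -36*p^3 + 3*p^2 - 4*p - 2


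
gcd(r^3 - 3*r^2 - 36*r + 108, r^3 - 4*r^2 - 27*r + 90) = r^2 - 9*r + 18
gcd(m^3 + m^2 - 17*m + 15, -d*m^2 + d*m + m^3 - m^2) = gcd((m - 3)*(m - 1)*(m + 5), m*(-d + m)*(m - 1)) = m - 1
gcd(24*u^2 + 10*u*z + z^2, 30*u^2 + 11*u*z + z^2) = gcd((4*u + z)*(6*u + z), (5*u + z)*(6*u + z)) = 6*u + z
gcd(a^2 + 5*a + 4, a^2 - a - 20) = a + 4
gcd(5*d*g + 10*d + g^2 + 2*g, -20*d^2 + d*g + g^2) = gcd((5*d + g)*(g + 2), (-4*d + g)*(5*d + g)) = 5*d + g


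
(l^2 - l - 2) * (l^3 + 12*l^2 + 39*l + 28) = l^5 + 11*l^4 + 25*l^3 - 35*l^2 - 106*l - 56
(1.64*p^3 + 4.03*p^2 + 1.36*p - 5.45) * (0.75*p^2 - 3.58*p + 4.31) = 1.23*p^5 - 2.8487*p^4 - 6.339*p^3 + 8.413*p^2 + 25.3726*p - 23.4895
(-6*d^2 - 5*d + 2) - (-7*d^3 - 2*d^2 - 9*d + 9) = 7*d^3 - 4*d^2 + 4*d - 7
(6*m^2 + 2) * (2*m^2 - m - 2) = 12*m^4 - 6*m^3 - 8*m^2 - 2*m - 4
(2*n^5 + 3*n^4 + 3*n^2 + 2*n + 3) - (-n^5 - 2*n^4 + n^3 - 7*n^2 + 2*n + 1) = 3*n^5 + 5*n^4 - n^3 + 10*n^2 + 2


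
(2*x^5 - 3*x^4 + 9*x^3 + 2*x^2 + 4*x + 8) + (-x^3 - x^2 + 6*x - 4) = 2*x^5 - 3*x^4 + 8*x^3 + x^2 + 10*x + 4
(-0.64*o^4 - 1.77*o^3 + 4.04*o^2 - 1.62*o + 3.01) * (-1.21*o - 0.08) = 0.7744*o^5 + 2.1929*o^4 - 4.7468*o^3 + 1.637*o^2 - 3.5125*o - 0.2408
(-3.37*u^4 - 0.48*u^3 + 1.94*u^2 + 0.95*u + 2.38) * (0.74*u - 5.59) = -2.4938*u^5 + 18.4831*u^4 + 4.1188*u^3 - 10.1416*u^2 - 3.5493*u - 13.3042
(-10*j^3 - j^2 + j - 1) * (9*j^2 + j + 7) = -90*j^5 - 19*j^4 - 62*j^3 - 15*j^2 + 6*j - 7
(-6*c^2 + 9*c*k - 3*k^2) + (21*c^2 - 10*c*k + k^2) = 15*c^2 - c*k - 2*k^2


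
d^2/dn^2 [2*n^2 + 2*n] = 4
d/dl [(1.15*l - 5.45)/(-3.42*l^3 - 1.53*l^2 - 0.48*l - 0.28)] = (7.866*l^3 - 54.1575*l^2 - 16.677*l - 2.938)/(11.6964*l^6 + 10.4652*l^5 + 5.6241*l^4 + 3.384*l^3 + 1.0872*l^2 + 0.2688*l + 0.0784)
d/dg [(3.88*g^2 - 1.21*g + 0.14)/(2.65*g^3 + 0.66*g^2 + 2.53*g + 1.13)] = (-10.282*g^4 + 6.413*g^3 + 9.502*g^2 + 8.584*g - 1.7215)/(7.0225*g^6 + 3.498*g^5 + 13.8446*g^4 + 9.3286*g^3 + 7.8925*g^2 + 5.7178*g + 1.2769)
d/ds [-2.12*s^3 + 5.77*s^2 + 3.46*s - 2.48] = -6.36*s^2 + 11.54*s + 3.46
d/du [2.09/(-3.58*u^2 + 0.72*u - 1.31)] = (14.9644*u - 1.5048)/(3.58*u^2 - 0.72*u + 1.31)^2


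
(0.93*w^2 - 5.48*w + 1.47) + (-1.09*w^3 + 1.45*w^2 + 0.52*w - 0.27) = -1.09*w^3 + 2.38*w^2 - 4.96*w + 1.2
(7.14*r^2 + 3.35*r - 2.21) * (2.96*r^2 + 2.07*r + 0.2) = 21.1344*r^4 + 24.6958*r^3 + 1.8209*r^2 - 3.9047*r - 0.442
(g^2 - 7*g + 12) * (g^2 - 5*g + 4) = g^4 - 12*g^3 + 51*g^2 - 88*g + 48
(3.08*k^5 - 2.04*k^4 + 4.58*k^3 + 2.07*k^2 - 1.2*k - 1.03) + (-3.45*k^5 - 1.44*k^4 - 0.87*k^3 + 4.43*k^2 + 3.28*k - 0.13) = -0.37*k^5 - 3.48*k^4 + 3.71*k^3 + 6.5*k^2 + 2.08*k - 1.16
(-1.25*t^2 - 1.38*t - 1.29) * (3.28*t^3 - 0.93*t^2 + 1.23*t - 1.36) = -4.1*t^5 - 3.3639*t^4 - 4.4853*t^3 + 1.2023*t^2 + 0.2901*t + 1.7544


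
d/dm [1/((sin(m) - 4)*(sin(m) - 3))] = (7 - 2*sin(m))*cos(m)/((sin(m) - 4)^2*(sin(m) - 3)^2)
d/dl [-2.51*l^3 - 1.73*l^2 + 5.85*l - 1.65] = -7.53*l^2 - 3.46*l + 5.85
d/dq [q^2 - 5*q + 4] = 2*q - 5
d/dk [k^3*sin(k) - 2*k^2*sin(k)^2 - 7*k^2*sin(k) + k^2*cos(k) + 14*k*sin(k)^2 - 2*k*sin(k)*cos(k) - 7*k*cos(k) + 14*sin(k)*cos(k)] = k^3*cos(k) + 2*k^2*sin(k) - 2*k^2*sin(2*k) - 7*k^2*cos(k) - 7*k*sin(k) + 14*k*sin(2*k) + 2*k*cos(k) - 2*k - sin(2*k) - 7*cos(k) + 7*cos(2*k) + 7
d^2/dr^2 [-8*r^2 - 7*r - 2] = -16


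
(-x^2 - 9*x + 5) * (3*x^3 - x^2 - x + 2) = -3*x^5 - 26*x^4 + 25*x^3 + 2*x^2 - 23*x + 10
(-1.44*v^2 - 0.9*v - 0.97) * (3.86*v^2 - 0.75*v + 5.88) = -5.5584*v^4 - 2.394*v^3 - 11.5364*v^2 - 4.5645*v - 5.7036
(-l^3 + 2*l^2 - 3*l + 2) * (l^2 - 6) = -l^5 + 2*l^4 + 3*l^3 - 10*l^2 + 18*l - 12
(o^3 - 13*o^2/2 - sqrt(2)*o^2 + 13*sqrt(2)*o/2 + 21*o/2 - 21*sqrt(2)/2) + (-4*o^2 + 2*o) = o^3 - 21*o^2/2 - sqrt(2)*o^2 + 13*sqrt(2)*o/2 + 25*o/2 - 21*sqrt(2)/2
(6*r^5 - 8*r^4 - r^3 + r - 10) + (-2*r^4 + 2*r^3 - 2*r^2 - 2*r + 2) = 6*r^5 - 10*r^4 + r^3 - 2*r^2 - r - 8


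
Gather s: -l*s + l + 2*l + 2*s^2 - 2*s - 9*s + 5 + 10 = 3*l + 2*s^2 + s*(-l - 11) + 15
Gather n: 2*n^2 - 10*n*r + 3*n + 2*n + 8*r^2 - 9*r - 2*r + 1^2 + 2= 2*n^2 + n*(5 - 10*r) + 8*r^2 - 11*r + 3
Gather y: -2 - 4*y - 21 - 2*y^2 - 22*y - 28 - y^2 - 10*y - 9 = -3*y^2 - 36*y - 60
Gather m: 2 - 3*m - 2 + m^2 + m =m^2 - 2*m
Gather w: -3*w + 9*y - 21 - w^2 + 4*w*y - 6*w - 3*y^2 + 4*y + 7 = -w^2 + w*(4*y - 9) - 3*y^2 + 13*y - 14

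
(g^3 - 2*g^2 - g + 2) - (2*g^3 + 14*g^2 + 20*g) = -g^3 - 16*g^2 - 21*g + 2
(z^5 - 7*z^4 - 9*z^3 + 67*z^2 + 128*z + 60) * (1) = z^5 - 7*z^4 - 9*z^3 + 67*z^2 + 128*z + 60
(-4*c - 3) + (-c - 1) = -5*c - 4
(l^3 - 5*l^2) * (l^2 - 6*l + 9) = l^5 - 11*l^4 + 39*l^3 - 45*l^2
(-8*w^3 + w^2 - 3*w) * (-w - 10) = 8*w^4 + 79*w^3 - 7*w^2 + 30*w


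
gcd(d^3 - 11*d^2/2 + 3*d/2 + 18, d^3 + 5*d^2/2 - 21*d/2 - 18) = d^2 - 3*d/2 - 9/2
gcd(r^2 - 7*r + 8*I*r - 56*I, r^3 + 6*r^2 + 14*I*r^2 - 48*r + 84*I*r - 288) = r + 8*I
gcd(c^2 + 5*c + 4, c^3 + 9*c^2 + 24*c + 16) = c^2 + 5*c + 4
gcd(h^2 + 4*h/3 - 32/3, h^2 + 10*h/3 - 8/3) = h + 4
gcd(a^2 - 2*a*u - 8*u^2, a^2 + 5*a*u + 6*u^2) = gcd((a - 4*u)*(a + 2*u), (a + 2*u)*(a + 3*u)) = a + 2*u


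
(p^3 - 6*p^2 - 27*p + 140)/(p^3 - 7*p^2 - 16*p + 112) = (p + 5)/(p + 4)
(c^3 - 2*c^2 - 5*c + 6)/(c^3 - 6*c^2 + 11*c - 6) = (c + 2)/(c - 2)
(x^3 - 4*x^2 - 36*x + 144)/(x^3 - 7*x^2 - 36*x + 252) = (x - 4)/(x - 7)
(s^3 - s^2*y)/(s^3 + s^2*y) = (s - y)/(s + y)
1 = 1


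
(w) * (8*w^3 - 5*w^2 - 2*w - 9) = 8*w^4 - 5*w^3 - 2*w^2 - 9*w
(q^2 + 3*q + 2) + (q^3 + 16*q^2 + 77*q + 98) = q^3 + 17*q^2 + 80*q + 100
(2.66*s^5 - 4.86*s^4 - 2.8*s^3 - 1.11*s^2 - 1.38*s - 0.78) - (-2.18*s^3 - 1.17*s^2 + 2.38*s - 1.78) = 2.66*s^5 - 4.86*s^4 - 0.62*s^3 + 0.0599999999999998*s^2 - 3.76*s + 1.0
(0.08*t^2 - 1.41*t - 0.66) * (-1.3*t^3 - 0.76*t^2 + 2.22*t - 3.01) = -0.104*t^5 + 1.7722*t^4 + 2.1072*t^3 - 2.8694*t^2 + 2.7789*t + 1.9866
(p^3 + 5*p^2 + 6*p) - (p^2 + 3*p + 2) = p^3 + 4*p^2 + 3*p - 2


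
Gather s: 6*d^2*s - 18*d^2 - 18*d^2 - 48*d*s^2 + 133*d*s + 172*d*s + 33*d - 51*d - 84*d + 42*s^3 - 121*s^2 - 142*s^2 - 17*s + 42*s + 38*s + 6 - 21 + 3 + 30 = -36*d^2 - 102*d + 42*s^3 + s^2*(-48*d - 263) + s*(6*d^2 + 305*d + 63) + 18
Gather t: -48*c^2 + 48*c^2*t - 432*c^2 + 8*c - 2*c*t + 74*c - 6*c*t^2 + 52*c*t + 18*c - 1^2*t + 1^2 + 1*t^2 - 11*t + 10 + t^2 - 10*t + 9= -480*c^2 + 100*c + t^2*(2 - 6*c) + t*(48*c^2 + 50*c - 22) + 20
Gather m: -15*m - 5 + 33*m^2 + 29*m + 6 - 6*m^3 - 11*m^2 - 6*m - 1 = -6*m^3 + 22*m^2 + 8*m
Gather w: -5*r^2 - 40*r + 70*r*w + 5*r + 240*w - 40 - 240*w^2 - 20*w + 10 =-5*r^2 - 35*r - 240*w^2 + w*(70*r + 220) - 30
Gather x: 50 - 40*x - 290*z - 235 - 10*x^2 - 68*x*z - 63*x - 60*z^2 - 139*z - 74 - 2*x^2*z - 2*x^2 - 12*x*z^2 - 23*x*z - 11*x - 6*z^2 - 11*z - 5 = x^2*(-2*z - 12) + x*(-12*z^2 - 91*z - 114) - 66*z^2 - 440*z - 264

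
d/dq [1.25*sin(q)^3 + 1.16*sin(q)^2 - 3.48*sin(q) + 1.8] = (3.75*sin(q)^2 + 2.32*sin(q) - 3.48)*cos(q)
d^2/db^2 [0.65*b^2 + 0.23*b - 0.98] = 1.30000000000000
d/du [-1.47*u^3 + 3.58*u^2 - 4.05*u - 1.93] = -4.41*u^2 + 7.16*u - 4.05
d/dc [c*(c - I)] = 2*c - I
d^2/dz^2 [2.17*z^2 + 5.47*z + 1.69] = 4.34000000000000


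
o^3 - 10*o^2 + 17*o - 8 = (o - 8)*(o - 1)^2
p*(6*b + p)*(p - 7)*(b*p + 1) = 6*b^2*p^3 - 42*b^2*p^2 + b*p^4 - 7*b*p^3 + 6*b*p^2 - 42*b*p + p^3 - 7*p^2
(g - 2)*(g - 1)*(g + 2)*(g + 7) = g^4 + 6*g^3 - 11*g^2 - 24*g + 28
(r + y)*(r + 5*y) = r^2 + 6*r*y + 5*y^2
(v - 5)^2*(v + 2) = v^3 - 8*v^2 + 5*v + 50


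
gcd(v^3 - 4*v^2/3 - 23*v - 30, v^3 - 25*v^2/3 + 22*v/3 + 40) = v^2 - 13*v/3 - 10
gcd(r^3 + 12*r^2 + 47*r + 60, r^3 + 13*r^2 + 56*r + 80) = r^2 + 9*r + 20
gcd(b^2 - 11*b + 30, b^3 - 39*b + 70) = b - 5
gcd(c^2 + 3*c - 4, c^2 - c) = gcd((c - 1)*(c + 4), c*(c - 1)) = c - 1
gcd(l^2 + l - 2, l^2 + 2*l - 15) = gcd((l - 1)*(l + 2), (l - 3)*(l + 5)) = 1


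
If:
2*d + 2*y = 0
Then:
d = -y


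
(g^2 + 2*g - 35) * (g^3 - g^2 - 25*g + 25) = g^5 + g^4 - 62*g^3 + 10*g^2 + 925*g - 875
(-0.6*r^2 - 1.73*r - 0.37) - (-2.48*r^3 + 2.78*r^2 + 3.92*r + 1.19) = 2.48*r^3 - 3.38*r^2 - 5.65*r - 1.56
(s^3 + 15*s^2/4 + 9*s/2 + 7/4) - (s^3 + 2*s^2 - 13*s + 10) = 7*s^2/4 + 35*s/2 - 33/4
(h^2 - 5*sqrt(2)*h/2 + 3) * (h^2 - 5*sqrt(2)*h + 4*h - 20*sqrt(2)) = h^4 - 15*sqrt(2)*h^3/2 + 4*h^3 - 30*sqrt(2)*h^2 + 28*h^2 - 15*sqrt(2)*h + 112*h - 60*sqrt(2)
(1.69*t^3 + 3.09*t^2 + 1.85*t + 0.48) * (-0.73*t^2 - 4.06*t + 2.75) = -1.2337*t^5 - 9.1171*t^4 - 9.2484*t^3 + 0.636099999999999*t^2 + 3.1387*t + 1.32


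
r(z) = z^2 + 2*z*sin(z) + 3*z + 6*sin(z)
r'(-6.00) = -14.20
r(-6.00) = 16.32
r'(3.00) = -2.60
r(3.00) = 19.69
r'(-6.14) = -15.21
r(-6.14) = 18.38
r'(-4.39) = -3.00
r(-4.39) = 3.47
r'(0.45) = 10.98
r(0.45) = 4.55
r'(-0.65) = 4.23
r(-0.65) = -4.37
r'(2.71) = -1.12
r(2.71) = 20.25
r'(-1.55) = -2.04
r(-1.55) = -5.15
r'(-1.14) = 0.46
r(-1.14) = -5.50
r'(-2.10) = -3.84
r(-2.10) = -3.44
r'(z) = 2*z*cos(z) + 2*z + 2*sin(z) + 6*cos(z) + 3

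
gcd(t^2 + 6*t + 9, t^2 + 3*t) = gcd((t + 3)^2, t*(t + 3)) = t + 3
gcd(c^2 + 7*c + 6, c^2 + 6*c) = c + 6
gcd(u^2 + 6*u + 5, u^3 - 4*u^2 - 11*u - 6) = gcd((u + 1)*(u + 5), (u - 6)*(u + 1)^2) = u + 1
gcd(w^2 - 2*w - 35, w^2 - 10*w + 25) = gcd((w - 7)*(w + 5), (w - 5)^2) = 1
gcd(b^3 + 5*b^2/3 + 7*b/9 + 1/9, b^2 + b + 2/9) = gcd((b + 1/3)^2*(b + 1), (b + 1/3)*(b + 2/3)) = b + 1/3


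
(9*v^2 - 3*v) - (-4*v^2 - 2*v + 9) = 13*v^2 - v - 9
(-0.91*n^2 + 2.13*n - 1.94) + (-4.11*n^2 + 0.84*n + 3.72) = -5.02*n^2 + 2.97*n + 1.78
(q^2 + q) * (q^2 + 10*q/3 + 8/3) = q^4 + 13*q^3/3 + 6*q^2 + 8*q/3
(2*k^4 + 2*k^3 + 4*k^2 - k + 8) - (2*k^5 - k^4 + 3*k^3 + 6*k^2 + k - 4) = -2*k^5 + 3*k^4 - k^3 - 2*k^2 - 2*k + 12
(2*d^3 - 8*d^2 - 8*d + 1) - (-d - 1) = 2*d^3 - 8*d^2 - 7*d + 2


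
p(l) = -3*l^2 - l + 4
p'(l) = -6*l - 1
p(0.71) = 1.78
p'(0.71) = -5.26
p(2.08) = -11.06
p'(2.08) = -13.48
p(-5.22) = -72.53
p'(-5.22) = 30.32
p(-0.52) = 3.71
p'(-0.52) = 2.12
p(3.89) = -45.29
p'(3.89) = -24.34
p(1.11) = -0.81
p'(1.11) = -7.66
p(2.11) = -11.47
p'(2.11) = -13.66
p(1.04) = -0.28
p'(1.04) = -7.24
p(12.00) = -440.00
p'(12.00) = -73.00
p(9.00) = -248.00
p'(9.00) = -55.00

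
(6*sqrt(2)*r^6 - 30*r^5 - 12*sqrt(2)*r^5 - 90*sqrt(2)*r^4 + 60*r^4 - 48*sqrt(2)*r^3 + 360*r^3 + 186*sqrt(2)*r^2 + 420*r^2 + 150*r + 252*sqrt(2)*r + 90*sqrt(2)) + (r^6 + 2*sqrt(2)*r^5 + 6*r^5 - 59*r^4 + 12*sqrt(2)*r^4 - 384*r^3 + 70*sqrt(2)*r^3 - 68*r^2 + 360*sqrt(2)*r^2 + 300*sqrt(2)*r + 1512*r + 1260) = r^6 + 6*sqrt(2)*r^6 - 24*r^5 - 10*sqrt(2)*r^5 - 78*sqrt(2)*r^4 + r^4 - 24*r^3 + 22*sqrt(2)*r^3 + 352*r^2 + 546*sqrt(2)*r^2 + 552*sqrt(2)*r + 1662*r + 90*sqrt(2) + 1260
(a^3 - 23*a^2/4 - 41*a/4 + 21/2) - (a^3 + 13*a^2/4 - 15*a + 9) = -9*a^2 + 19*a/4 + 3/2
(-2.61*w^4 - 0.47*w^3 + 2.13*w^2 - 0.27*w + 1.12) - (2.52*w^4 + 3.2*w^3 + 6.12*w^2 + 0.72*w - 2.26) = -5.13*w^4 - 3.67*w^3 - 3.99*w^2 - 0.99*w + 3.38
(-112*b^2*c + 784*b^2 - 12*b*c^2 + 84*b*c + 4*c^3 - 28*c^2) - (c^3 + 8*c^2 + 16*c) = -112*b^2*c + 784*b^2 - 12*b*c^2 + 84*b*c + 3*c^3 - 36*c^2 - 16*c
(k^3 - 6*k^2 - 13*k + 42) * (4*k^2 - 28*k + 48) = 4*k^5 - 52*k^4 + 164*k^3 + 244*k^2 - 1800*k + 2016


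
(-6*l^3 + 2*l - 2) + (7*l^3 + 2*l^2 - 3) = l^3 + 2*l^2 + 2*l - 5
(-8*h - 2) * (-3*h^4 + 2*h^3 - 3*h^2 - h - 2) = 24*h^5 - 10*h^4 + 20*h^3 + 14*h^2 + 18*h + 4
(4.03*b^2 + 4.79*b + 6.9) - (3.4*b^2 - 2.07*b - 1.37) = 0.63*b^2 + 6.86*b + 8.27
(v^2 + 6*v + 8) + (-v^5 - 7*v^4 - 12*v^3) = -v^5 - 7*v^4 - 12*v^3 + v^2 + 6*v + 8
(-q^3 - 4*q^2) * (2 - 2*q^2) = 2*q^5 + 8*q^4 - 2*q^3 - 8*q^2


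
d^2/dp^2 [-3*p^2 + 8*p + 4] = -6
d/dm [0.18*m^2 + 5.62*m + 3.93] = 0.36*m + 5.62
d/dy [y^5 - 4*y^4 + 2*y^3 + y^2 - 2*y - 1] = 5*y^4 - 16*y^3 + 6*y^2 + 2*y - 2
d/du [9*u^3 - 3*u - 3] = 27*u^2 - 3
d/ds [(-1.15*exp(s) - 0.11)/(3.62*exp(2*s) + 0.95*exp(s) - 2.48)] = (4.163*exp(2*s) + 0.7964*exp(s) + 2.9565)*exp(s)/(13.1044*exp(4*s) + 6.878*exp(3*s) - 17.0527*exp(2*s) - 4.712*exp(s) + 6.1504)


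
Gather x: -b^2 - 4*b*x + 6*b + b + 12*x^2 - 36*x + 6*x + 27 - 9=-b^2 + 7*b + 12*x^2 + x*(-4*b - 30) + 18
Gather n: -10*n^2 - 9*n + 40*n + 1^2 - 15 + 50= -10*n^2 + 31*n + 36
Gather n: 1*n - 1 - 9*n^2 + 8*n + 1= -9*n^2 + 9*n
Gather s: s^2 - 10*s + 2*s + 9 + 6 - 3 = s^2 - 8*s + 12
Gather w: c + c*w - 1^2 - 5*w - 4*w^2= c - 4*w^2 + w*(c - 5) - 1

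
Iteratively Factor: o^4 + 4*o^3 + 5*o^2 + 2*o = (o + 1)*(o^3 + 3*o^2 + 2*o) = o*(o + 1)*(o^2 + 3*o + 2) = o*(o + 1)^2*(o + 2)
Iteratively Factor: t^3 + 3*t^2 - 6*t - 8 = (t + 4)*(t^2 - t - 2) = (t - 2)*(t + 4)*(t + 1)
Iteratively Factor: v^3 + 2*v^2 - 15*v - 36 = (v + 3)*(v^2 - v - 12) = (v - 4)*(v + 3)*(v + 3)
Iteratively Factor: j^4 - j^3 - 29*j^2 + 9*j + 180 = (j + 3)*(j^3 - 4*j^2 - 17*j + 60) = (j + 3)*(j + 4)*(j^2 - 8*j + 15) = (j - 3)*(j + 3)*(j + 4)*(j - 5)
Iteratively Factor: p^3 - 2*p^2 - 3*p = (p + 1)*(p^2 - 3*p) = (p - 3)*(p + 1)*(p)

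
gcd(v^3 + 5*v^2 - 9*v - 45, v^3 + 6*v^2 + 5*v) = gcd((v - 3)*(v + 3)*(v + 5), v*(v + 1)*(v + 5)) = v + 5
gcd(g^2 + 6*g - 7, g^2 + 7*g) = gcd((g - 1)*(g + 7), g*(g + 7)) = g + 7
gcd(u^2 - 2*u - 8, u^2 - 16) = u - 4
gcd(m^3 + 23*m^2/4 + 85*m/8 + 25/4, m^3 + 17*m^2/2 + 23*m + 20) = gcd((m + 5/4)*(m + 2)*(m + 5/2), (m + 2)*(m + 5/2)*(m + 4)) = m^2 + 9*m/2 + 5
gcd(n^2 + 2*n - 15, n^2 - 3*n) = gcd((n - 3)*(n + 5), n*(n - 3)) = n - 3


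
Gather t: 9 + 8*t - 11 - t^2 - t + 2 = -t^2 + 7*t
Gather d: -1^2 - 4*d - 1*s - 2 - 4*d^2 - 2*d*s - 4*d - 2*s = -4*d^2 + d*(-2*s - 8) - 3*s - 3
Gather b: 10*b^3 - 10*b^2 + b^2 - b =10*b^3 - 9*b^2 - b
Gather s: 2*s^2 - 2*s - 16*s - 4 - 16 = 2*s^2 - 18*s - 20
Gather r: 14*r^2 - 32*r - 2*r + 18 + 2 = 14*r^2 - 34*r + 20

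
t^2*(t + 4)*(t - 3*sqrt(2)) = t^4 - 3*sqrt(2)*t^3 + 4*t^3 - 12*sqrt(2)*t^2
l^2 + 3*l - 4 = (l - 1)*(l + 4)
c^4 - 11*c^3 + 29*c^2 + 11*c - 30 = (c - 6)*(c - 5)*(c - 1)*(c + 1)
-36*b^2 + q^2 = (-6*b + q)*(6*b + q)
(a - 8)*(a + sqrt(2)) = a^2 - 8*a + sqrt(2)*a - 8*sqrt(2)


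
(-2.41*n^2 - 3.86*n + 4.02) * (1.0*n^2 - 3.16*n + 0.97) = -2.41*n^4 + 3.7556*n^3 + 13.8799*n^2 - 16.4474*n + 3.8994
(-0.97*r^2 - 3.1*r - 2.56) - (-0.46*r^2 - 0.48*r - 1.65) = -0.51*r^2 - 2.62*r - 0.91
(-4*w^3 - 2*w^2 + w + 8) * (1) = -4*w^3 - 2*w^2 + w + 8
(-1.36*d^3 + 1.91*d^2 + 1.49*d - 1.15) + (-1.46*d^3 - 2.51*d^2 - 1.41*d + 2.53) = -2.82*d^3 - 0.6*d^2 + 0.0800000000000001*d + 1.38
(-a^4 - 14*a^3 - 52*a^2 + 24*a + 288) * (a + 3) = -a^5 - 17*a^4 - 94*a^3 - 132*a^2 + 360*a + 864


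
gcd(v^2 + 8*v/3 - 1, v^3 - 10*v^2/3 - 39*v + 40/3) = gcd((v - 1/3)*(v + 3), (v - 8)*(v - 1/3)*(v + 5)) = v - 1/3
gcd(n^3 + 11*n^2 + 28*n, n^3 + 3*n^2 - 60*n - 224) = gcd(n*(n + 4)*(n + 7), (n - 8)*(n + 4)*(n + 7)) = n^2 + 11*n + 28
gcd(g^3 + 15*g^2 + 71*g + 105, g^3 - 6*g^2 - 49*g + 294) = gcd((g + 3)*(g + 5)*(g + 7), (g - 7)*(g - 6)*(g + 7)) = g + 7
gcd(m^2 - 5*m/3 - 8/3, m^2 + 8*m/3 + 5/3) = m + 1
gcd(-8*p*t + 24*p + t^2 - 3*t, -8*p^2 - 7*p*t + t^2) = 8*p - t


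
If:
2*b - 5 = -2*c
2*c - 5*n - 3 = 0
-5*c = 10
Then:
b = 9/2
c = -2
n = -7/5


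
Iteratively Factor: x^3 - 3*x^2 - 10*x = (x - 5)*(x^2 + 2*x) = x*(x - 5)*(x + 2)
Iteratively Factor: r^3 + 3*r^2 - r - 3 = (r + 3)*(r^2 - 1) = (r + 1)*(r + 3)*(r - 1)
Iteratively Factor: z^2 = (z)*(z)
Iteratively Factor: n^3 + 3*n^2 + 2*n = (n + 2)*(n^2 + n) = n*(n + 2)*(n + 1)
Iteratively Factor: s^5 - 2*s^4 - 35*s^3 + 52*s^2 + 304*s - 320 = (s + 4)*(s^4 - 6*s^3 - 11*s^2 + 96*s - 80) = (s - 5)*(s + 4)*(s^3 - s^2 - 16*s + 16) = (s - 5)*(s + 4)^2*(s^2 - 5*s + 4) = (s - 5)*(s - 4)*(s + 4)^2*(s - 1)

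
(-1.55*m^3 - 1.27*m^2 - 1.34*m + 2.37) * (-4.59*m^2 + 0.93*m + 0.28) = 7.1145*m^5 + 4.3878*m^4 + 4.5355*m^3 - 12.4801*m^2 + 1.8289*m + 0.6636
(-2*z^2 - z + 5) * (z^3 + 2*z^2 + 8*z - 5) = -2*z^5 - 5*z^4 - 13*z^3 + 12*z^2 + 45*z - 25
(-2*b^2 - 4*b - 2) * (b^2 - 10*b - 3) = -2*b^4 + 16*b^3 + 44*b^2 + 32*b + 6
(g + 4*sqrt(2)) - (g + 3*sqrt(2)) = sqrt(2)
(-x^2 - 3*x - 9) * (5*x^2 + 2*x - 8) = -5*x^4 - 17*x^3 - 43*x^2 + 6*x + 72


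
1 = 1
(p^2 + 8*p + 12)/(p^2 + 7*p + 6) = (p + 2)/(p + 1)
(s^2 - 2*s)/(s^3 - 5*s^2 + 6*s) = 1/(s - 3)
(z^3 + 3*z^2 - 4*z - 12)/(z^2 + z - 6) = z + 2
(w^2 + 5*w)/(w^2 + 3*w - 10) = w/(w - 2)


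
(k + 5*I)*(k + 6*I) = k^2 + 11*I*k - 30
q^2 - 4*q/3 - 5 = (q - 3)*(q + 5/3)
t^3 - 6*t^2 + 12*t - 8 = (t - 2)^3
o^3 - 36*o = o*(o - 6)*(o + 6)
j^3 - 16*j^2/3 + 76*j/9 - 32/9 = (j - 8/3)*(j - 2)*(j - 2/3)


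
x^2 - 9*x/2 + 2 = (x - 4)*(x - 1/2)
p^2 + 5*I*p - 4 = (p + I)*(p + 4*I)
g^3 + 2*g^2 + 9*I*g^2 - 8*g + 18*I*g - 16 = (g + 2)*(g + I)*(g + 8*I)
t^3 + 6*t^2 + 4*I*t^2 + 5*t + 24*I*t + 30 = (t + 6)*(t - I)*(t + 5*I)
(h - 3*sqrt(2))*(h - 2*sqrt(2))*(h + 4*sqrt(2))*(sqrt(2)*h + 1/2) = sqrt(2)*h^4 - 3*h^3/2 - 57*sqrt(2)*h^2/2 + 82*h + 24*sqrt(2)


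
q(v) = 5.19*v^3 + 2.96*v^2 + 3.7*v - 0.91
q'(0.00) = 3.70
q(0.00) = -0.91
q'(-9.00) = 1211.59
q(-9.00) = -3577.96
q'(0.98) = 24.46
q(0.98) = 10.44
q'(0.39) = 8.38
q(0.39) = 1.29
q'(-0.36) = 3.59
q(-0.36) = -2.10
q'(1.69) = 58.17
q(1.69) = 38.85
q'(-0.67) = 6.72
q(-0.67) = -3.62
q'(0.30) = 6.88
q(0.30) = 0.61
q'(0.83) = 19.34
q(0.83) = 7.17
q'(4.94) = 412.91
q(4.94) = 715.28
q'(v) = 15.57*v^2 + 5.92*v + 3.7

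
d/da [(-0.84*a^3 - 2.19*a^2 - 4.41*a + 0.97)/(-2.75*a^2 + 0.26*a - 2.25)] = (2.31*a^4 - 0.4368*a^3 - 7.0269*a^2 + 15.19*a + 9.6703)/(7.5625*a^4 - 1.43*a^3 + 12.4426*a^2 - 1.17*a + 5.0625)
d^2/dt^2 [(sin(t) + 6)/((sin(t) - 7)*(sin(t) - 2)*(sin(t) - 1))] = 2*(-2*sin(t)^6 - 14*sin(t)^5 + 315*sin(t)^4 - 1223*sin(t)^3 + 486*sin(t)^2 + 2716*sin(t) - 2656)/((sin(t) - 7)^3*(sin(t) - 2)^3*(sin(t) - 1)^2)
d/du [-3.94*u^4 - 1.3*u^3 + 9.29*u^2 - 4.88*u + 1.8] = -15.76*u^3 - 3.9*u^2 + 18.58*u - 4.88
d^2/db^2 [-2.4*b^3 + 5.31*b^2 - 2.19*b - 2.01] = 10.62 - 14.4*b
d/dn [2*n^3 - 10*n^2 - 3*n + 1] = 6*n^2 - 20*n - 3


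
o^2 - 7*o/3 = o*(o - 7/3)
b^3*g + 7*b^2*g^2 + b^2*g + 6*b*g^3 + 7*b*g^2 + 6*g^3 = (b + g)*(b + 6*g)*(b*g + g)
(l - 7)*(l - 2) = l^2 - 9*l + 14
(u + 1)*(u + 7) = u^2 + 8*u + 7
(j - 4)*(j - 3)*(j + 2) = j^3 - 5*j^2 - 2*j + 24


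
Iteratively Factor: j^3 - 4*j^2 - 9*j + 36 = (j - 3)*(j^2 - j - 12) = (j - 4)*(j - 3)*(j + 3)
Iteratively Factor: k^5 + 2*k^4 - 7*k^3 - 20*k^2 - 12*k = (k + 1)*(k^4 + k^3 - 8*k^2 - 12*k) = (k - 3)*(k + 1)*(k^3 + 4*k^2 + 4*k) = (k - 3)*(k + 1)*(k + 2)*(k^2 + 2*k) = (k - 3)*(k + 1)*(k + 2)^2*(k)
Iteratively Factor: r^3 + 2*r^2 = (r)*(r^2 + 2*r) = r^2*(r + 2)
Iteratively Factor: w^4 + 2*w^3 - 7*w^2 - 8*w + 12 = (w + 3)*(w^3 - w^2 - 4*w + 4) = (w - 1)*(w + 3)*(w^2 - 4) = (w - 1)*(w + 2)*(w + 3)*(w - 2)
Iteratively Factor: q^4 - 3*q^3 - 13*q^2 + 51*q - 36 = (q - 3)*(q^3 - 13*q + 12) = (q - 3)*(q - 1)*(q^2 + q - 12) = (q - 3)*(q - 1)*(q + 4)*(q - 3)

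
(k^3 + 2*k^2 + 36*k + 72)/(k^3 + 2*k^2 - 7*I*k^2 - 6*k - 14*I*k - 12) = (k + 6*I)/(k - I)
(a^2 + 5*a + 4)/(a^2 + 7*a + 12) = (a + 1)/(a + 3)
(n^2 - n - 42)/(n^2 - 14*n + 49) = (n + 6)/(n - 7)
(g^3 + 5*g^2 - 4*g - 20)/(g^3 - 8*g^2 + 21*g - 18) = (g^2 + 7*g + 10)/(g^2 - 6*g + 9)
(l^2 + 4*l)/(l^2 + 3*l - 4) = l/(l - 1)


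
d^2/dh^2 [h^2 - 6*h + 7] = 2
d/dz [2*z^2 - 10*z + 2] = 4*z - 10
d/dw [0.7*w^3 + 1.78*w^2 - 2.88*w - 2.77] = 2.1*w^2 + 3.56*w - 2.88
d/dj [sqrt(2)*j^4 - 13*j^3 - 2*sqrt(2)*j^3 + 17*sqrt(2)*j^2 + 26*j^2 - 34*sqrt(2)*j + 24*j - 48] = 4*sqrt(2)*j^3 - 39*j^2 - 6*sqrt(2)*j^2 + 34*sqrt(2)*j + 52*j - 34*sqrt(2) + 24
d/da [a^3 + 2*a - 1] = 3*a^2 + 2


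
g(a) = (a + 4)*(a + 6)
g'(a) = 2*a + 10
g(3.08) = 64.29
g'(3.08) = 16.16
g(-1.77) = 9.43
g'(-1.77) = 6.46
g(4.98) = 98.60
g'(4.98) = 19.96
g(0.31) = 27.20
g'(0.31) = 10.62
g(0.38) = 27.94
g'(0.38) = 10.76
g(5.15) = 102.02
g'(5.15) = 20.30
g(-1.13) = 13.98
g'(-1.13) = 7.74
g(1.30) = 38.69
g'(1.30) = 12.60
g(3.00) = 63.00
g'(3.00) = 16.00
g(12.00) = 288.00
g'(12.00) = 34.00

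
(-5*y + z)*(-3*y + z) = 15*y^2 - 8*y*z + z^2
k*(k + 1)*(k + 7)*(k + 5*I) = k^4 + 8*k^3 + 5*I*k^3 + 7*k^2 + 40*I*k^2 + 35*I*k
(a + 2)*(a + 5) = a^2 + 7*a + 10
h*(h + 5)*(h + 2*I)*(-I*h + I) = -I*h^4 + 2*h^3 - 4*I*h^3 + 8*h^2 + 5*I*h^2 - 10*h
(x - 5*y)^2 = x^2 - 10*x*y + 25*y^2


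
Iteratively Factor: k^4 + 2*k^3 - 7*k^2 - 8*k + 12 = (k + 2)*(k^3 - 7*k + 6) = (k - 2)*(k + 2)*(k^2 + 2*k - 3) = (k - 2)*(k + 2)*(k + 3)*(k - 1)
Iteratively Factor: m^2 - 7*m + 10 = (m - 2)*(m - 5)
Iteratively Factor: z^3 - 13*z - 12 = (z + 1)*(z^2 - z - 12) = (z - 4)*(z + 1)*(z + 3)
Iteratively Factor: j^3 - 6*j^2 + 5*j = (j - 5)*(j^2 - j) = (j - 5)*(j - 1)*(j)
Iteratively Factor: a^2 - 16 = (a + 4)*(a - 4)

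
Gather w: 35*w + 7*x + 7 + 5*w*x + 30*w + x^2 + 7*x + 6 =w*(5*x + 65) + x^2 + 14*x + 13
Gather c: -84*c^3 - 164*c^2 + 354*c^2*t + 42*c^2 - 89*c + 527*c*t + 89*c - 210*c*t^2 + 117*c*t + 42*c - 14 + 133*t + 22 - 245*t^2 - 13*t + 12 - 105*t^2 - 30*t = -84*c^3 + c^2*(354*t - 122) + c*(-210*t^2 + 644*t + 42) - 350*t^2 + 90*t + 20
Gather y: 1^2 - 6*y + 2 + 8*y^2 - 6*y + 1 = 8*y^2 - 12*y + 4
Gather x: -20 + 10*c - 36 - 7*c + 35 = 3*c - 21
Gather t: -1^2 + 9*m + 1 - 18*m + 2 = 2 - 9*m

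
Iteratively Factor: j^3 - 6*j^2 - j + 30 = (j + 2)*(j^2 - 8*j + 15) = (j - 5)*(j + 2)*(j - 3)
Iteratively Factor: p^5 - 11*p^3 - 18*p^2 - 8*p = (p + 1)*(p^4 - p^3 - 10*p^2 - 8*p) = (p + 1)*(p + 2)*(p^3 - 3*p^2 - 4*p) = (p - 4)*(p + 1)*(p + 2)*(p^2 + p) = p*(p - 4)*(p + 1)*(p + 2)*(p + 1)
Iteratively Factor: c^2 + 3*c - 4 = (c + 4)*(c - 1)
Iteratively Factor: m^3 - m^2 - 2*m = (m)*(m^2 - m - 2) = m*(m + 1)*(m - 2)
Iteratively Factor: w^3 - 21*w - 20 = (w + 4)*(w^2 - 4*w - 5) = (w + 1)*(w + 4)*(w - 5)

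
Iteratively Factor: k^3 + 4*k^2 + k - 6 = (k + 3)*(k^2 + k - 2) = (k - 1)*(k + 3)*(k + 2)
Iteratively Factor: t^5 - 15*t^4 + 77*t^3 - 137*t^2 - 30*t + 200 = (t - 5)*(t^4 - 10*t^3 + 27*t^2 - 2*t - 40) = (t - 5)*(t - 2)*(t^3 - 8*t^2 + 11*t + 20) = (t - 5)*(t - 4)*(t - 2)*(t^2 - 4*t - 5) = (t - 5)*(t - 4)*(t - 2)*(t + 1)*(t - 5)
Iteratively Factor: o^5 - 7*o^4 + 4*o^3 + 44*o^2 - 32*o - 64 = (o - 4)*(o^4 - 3*o^3 - 8*o^2 + 12*o + 16) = (o - 4)^2*(o^3 + o^2 - 4*o - 4) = (o - 4)^2*(o + 2)*(o^2 - o - 2) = (o - 4)^2*(o + 1)*(o + 2)*(o - 2)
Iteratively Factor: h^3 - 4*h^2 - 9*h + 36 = (h - 3)*(h^2 - h - 12) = (h - 3)*(h + 3)*(h - 4)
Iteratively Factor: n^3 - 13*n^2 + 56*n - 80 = (n - 5)*(n^2 - 8*n + 16) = (n - 5)*(n - 4)*(n - 4)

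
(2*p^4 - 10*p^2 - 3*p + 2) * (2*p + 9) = 4*p^5 + 18*p^4 - 20*p^3 - 96*p^2 - 23*p + 18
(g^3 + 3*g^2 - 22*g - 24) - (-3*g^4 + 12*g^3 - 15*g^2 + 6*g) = 3*g^4 - 11*g^3 + 18*g^2 - 28*g - 24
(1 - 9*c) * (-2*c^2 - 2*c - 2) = 18*c^3 + 16*c^2 + 16*c - 2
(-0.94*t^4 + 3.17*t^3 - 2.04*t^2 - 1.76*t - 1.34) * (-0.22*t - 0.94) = 0.2068*t^5 + 0.1862*t^4 - 2.531*t^3 + 2.3048*t^2 + 1.9492*t + 1.2596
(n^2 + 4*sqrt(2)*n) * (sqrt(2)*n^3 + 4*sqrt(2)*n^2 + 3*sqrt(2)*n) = sqrt(2)*n^5 + 4*sqrt(2)*n^4 + 8*n^4 + 3*sqrt(2)*n^3 + 32*n^3 + 24*n^2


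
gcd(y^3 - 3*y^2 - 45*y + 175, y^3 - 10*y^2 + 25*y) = y^2 - 10*y + 25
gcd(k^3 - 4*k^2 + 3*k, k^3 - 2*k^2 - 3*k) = k^2 - 3*k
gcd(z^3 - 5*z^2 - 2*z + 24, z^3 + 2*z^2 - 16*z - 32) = z^2 - 2*z - 8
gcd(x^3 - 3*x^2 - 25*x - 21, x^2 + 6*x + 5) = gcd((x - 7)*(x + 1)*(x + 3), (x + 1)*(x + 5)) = x + 1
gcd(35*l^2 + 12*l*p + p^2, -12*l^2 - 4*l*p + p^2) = 1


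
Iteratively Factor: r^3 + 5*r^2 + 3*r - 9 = (r + 3)*(r^2 + 2*r - 3) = (r - 1)*(r + 3)*(r + 3)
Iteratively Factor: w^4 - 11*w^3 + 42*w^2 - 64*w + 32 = (w - 4)*(w^3 - 7*w^2 + 14*w - 8) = (w - 4)*(w - 2)*(w^2 - 5*w + 4) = (w - 4)^2*(w - 2)*(w - 1)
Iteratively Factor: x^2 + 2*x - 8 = (x - 2)*(x + 4)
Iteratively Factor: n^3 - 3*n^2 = (n)*(n^2 - 3*n) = n*(n - 3)*(n)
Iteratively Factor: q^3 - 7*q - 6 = (q - 3)*(q^2 + 3*q + 2) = (q - 3)*(q + 1)*(q + 2)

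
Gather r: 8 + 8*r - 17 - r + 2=7*r - 7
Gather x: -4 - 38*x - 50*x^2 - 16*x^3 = -16*x^3 - 50*x^2 - 38*x - 4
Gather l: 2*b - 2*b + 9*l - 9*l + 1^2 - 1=0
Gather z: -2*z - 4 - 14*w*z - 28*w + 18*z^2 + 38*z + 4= -28*w + 18*z^2 + z*(36 - 14*w)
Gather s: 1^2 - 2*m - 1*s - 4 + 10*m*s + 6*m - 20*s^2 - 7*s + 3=4*m - 20*s^2 + s*(10*m - 8)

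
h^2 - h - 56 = (h - 8)*(h + 7)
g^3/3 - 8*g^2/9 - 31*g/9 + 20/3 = (g/3 + 1)*(g - 4)*(g - 5/3)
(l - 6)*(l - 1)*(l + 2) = l^3 - 5*l^2 - 8*l + 12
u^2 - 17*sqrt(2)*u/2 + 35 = (u - 5*sqrt(2))*(u - 7*sqrt(2)/2)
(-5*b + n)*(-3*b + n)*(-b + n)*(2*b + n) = -30*b^4 + 31*b^3*n + 5*b^2*n^2 - 7*b*n^3 + n^4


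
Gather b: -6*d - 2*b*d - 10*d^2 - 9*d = -2*b*d - 10*d^2 - 15*d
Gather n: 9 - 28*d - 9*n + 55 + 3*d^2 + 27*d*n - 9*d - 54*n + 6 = 3*d^2 - 37*d + n*(27*d - 63) + 70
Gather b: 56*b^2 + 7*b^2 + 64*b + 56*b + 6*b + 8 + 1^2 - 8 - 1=63*b^2 + 126*b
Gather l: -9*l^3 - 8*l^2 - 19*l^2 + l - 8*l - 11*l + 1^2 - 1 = -9*l^3 - 27*l^2 - 18*l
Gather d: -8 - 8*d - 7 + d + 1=-7*d - 14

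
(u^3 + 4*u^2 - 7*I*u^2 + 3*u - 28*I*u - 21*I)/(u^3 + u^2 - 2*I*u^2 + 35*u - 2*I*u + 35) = (u + 3)/(u + 5*I)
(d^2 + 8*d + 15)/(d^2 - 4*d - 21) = (d + 5)/(d - 7)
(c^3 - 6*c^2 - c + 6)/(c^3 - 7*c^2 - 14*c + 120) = (c^2 - 1)/(c^2 - c - 20)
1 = 1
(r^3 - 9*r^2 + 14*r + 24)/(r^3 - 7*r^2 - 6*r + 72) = (r + 1)/(r + 3)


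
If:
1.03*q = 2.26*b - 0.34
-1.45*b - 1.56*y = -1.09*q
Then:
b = 1.65666563563254*y + 0.382101247551294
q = 3.63501391896072*y + 0.508299824724198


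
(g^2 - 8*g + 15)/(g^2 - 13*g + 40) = (g - 3)/(g - 8)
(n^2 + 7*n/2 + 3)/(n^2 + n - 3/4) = 2*(n + 2)/(2*n - 1)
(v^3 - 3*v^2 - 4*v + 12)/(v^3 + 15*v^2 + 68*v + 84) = (v^2 - 5*v + 6)/(v^2 + 13*v + 42)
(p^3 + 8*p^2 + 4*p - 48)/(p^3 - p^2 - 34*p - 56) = (p^2 + 4*p - 12)/(p^2 - 5*p - 14)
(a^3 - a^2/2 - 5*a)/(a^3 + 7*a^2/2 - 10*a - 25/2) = a*(a + 2)/(a^2 + 6*a + 5)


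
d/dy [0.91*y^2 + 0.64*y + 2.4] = 1.82*y + 0.64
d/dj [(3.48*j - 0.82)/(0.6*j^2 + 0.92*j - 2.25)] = (-2.088*j^2 + 0.984*j - 7.0756)/(0.36*j^4 + 1.104*j^3 - 1.8536*j^2 - 4.14*j + 5.0625)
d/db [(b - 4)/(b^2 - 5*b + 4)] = -1/(b^2 - 2*b + 1)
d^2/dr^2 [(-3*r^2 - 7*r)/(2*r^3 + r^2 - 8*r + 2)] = 2*(-12*r^6 - 84*r^5 - 186*r^4 - 59*r^3 + 186*r^2 + 42*r - 124)/(8*r^9 + 12*r^8 - 90*r^7 - 71*r^6 + 384*r^5 + 6*r^4 - 584*r^3 + 396*r^2 - 96*r + 8)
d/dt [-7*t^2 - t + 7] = -14*t - 1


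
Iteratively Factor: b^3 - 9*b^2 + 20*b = (b - 5)*(b^2 - 4*b) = (b - 5)*(b - 4)*(b)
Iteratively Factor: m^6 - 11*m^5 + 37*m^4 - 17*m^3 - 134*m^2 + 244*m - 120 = (m - 1)*(m^5 - 10*m^4 + 27*m^3 + 10*m^2 - 124*m + 120) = (m - 5)*(m - 1)*(m^4 - 5*m^3 + 2*m^2 + 20*m - 24) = (m - 5)*(m - 1)*(m + 2)*(m^3 - 7*m^2 + 16*m - 12) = (m - 5)*(m - 2)*(m - 1)*(m + 2)*(m^2 - 5*m + 6) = (m - 5)*(m - 2)^2*(m - 1)*(m + 2)*(m - 3)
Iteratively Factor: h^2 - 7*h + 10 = (h - 2)*(h - 5)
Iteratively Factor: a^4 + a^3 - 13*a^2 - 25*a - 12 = (a + 3)*(a^3 - 2*a^2 - 7*a - 4) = (a - 4)*(a + 3)*(a^2 + 2*a + 1) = (a - 4)*(a + 1)*(a + 3)*(a + 1)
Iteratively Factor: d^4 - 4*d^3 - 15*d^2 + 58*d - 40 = (d - 2)*(d^3 - 2*d^2 - 19*d + 20) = (d - 2)*(d + 4)*(d^2 - 6*d + 5) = (d - 2)*(d - 1)*(d + 4)*(d - 5)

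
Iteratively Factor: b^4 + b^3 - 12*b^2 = (b + 4)*(b^3 - 3*b^2) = b*(b + 4)*(b^2 - 3*b) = b^2*(b + 4)*(b - 3)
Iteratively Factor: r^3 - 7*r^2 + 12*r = (r - 4)*(r^2 - 3*r) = (r - 4)*(r - 3)*(r)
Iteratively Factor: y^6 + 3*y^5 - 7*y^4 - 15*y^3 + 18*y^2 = (y - 1)*(y^5 + 4*y^4 - 3*y^3 - 18*y^2) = (y - 2)*(y - 1)*(y^4 + 6*y^3 + 9*y^2) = (y - 2)*(y - 1)*(y + 3)*(y^3 + 3*y^2) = y*(y - 2)*(y - 1)*(y + 3)*(y^2 + 3*y) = y^2*(y - 2)*(y - 1)*(y + 3)*(y + 3)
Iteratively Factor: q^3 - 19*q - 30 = (q + 2)*(q^2 - 2*q - 15) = (q + 2)*(q + 3)*(q - 5)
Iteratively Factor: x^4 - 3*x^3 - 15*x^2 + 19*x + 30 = (x + 1)*(x^3 - 4*x^2 - 11*x + 30) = (x + 1)*(x + 3)*(x^2 - 7*x + 10) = (x - 5)*(x + 1)*(x + 3)*(x - 2)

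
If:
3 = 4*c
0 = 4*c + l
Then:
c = 3/4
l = -3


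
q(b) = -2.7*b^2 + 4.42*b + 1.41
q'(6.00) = -27.98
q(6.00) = -69.27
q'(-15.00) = 85.42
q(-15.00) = -672.39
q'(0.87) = -0.28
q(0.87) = 3.21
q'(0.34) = 2.58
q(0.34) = 2.60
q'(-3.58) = 23.75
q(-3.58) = -49.02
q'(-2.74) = 19.22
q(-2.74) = -30.97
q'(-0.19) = 5.45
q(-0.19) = 0.47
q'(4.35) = -19.07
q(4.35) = -30.45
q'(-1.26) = 11.22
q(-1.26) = -8.45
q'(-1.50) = 12.52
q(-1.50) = -11.30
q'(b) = 4.42 - 5.4*b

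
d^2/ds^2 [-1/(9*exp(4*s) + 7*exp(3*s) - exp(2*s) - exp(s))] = ((9*exp(3*s) + 7*exp(2*s) - exp(s) - 1)*(144*exp(3*s) + 63*exp(2*s) - 4*exp(s) - 1) - 2*(36*exp(3*s) + 21*exp(2*s) - 2*exp(s) - 1)^2)*exp(-s)/(9*exp(3*s) + 7*exp(2*s) - exp(s) - 1)^3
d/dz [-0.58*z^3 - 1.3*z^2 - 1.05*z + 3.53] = -1.74*z^2 - 2.6*z - 1.05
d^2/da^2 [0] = 0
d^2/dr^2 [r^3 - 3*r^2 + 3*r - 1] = 6*r - 6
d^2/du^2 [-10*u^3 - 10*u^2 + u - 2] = -60*u - 20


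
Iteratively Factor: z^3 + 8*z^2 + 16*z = (z + 4)*(z^2 + 4*z) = (z + 4)^2*(z)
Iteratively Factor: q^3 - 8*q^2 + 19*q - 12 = (q - 3)*(q^2 - 5*q + 4) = (q - 3)*(q - 1)*(q - 4)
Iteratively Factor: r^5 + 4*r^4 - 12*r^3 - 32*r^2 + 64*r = (r - 2)*(r^4 + 6*r^3 - 32*r) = r*(r - 2)*(r^3 + 6*r^2 - 32) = r*(r - 2)^2*(r^2 + 8*r + 16) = r*(r - 2)^2*(r + 4)*(r + 4)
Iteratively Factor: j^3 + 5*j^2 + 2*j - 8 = (j + 4)*(j^2 + j - 2) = (j - 1)*(j + 4)*(j + 2)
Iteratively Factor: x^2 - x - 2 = (x + 1)*(x - 2)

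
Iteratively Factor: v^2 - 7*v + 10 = (v - 5)*(v - 2)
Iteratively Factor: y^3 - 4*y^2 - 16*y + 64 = (y - 4)*(y^2 - 16) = (y - 4)^2*(y + 4)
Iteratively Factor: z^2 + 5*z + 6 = (z + 3)*(z + 2)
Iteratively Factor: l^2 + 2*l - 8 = (l - 2)*(l + 4)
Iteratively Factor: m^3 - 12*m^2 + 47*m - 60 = (m - 4)*(m^2 - 8*m + 15) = (m - 5)*(m - 4)*(m - 3)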